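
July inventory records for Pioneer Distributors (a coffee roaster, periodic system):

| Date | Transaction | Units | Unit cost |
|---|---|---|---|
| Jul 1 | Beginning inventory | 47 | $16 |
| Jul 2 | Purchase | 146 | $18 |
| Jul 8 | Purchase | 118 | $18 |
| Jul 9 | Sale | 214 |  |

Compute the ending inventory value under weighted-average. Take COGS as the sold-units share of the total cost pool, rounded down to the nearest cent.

Ending inventory = $1,716.69

Jul 9, sell 214: 214/311 × $5,504.00 → $3,787.31
Ending inventory (cost pool remaining) = $1,716.69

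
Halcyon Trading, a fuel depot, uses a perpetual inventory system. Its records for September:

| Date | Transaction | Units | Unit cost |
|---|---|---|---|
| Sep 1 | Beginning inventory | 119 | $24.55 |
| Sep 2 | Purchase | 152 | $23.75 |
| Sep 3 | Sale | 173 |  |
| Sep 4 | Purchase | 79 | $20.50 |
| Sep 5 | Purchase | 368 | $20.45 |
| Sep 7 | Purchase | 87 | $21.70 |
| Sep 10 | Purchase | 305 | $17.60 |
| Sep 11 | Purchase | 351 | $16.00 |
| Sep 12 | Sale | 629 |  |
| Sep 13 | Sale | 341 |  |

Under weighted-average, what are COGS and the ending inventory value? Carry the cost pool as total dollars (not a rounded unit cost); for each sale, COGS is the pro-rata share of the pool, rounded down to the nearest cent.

After Sep 1: 119 on hand, pool $2,921.45 (≈ $24.5500 each)
After Sep 2: 271 on hand, pool $6,531.45 (≈ $24.1013 each)
Sep 3, sell 173: 173/271 × $6,531.45 → $4,169.52
After Sep 4: 177 on hand, pool $3,981.43 (≈ $22.4940 each)
After Sep 5: 545 on hand, pool $11,507.03 (≈ $21.1138 each)
After Sep 7: 632 on hand, pool $13,394.93 (≈ $21.1945 each)
After Sep 10: 937 on hand, pool $18,762.93 (≈ $20.0245 each)
After Sep 11: 1288 on hand, pool $24,378.93 (≈ $18.9277 each)
Sep 12, sell 629: 629/1288 × $24,378.93 → $11,905.54
Sep 13, sell 341: 341/659 × $12,473.39 → $6,454.36
Total COGS = $4,169.52 + $11,905.54 + $6,454.36 = $22,529.42
Ending inventory (cost pool remaining) = $6,019.03
Check: goods available $28,548.45 = COGS $22,529.42 + ending $6,019.03

COGS = $22,529.42; ending inventory = $6,019.03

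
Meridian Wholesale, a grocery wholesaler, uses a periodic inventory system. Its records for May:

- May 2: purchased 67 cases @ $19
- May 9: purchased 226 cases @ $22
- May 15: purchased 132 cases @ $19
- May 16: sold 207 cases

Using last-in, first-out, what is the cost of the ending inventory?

May 16, 207 sold [LIFO — newest first]: 132 @ $19 + 75 @ $22 = $4,158
Ending inventory: 67 @ $19 + 151 @ $22 = $4,595

Ending inventory = $4,595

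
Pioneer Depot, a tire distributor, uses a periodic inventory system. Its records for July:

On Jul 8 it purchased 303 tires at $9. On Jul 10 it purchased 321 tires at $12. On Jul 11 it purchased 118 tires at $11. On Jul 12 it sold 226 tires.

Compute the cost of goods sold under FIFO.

COGS = $2,034

Jul 12, 226 sold [FIFO — oldest first]: 226 @ $9 = $2,034
Ending inventory: 77 @ $9 + 321 @ $12 + 118 @ $11 = $5,843
Check: goods available $7,877 = COGS $2,034 + ending $5,843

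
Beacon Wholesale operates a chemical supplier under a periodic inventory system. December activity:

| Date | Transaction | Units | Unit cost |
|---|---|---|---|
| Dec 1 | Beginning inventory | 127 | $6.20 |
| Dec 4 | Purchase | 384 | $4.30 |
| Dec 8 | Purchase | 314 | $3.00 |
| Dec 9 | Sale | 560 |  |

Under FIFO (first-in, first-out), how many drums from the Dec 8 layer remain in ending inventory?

Dec 9, 560 sold [FIFO — oldest first]: 127 @ $6.20 + 384 @ $4.30 + 49 @ $3.00 = $2,585.60
Ending inventory: 265 @ $3.00 = $795.00
Check: goods available $3,380.60 = COGS $2,585.60 + ending $795.00

265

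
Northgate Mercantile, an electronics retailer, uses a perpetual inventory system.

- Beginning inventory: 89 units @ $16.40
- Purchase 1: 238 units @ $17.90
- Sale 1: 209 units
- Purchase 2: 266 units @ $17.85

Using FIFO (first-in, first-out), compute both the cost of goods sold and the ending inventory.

Sale 1 (209) [FIFO — oldest first]: 89 @ $16.40 + 120 @ $17.90 = $3,607.60
Ending inventory: 118 @ $17.90 + 266 @ $17.85 = $6,860.30

COGS = $3,607.60; ending inventory = $6,860.30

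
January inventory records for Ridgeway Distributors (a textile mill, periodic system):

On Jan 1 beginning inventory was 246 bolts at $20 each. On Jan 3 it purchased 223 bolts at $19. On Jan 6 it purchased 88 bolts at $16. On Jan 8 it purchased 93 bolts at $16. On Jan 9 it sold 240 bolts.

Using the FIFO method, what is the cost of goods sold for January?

Jan 9, 240 sold [FIFO — oldest first]: 240 @ $20 = $4,800
Ending inventory: 6 @ $20 + 223 @ $19 + 88 @ $16 + 93 @ $16 = $7,253
Check: goods available $12,053 = COGS $4,800 + ending $7,253

COGS = $4,800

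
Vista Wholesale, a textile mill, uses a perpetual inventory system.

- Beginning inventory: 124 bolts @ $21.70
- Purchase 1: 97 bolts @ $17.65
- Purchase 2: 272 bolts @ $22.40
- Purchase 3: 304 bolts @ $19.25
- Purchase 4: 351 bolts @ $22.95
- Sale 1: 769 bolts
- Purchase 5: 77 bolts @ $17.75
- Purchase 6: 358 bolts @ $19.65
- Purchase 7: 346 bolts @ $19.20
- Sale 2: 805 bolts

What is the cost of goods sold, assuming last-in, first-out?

COGS = $32,043.30

Sale 1 (769) [LIFO — newest first]: 351 @ $22.95 + 304 @ $19.25 + 114 @ $22.40 = $16,461.05
Sale 2 (805) [LIFO — newest first]: 346 @ $19.20 + 358 @ $19.65 + 77 @ $17.75 + 24 @ $22.40 = $15,582.25
Total COGS = $16,461.05 + $15,582.25 = $32,043.30
Ending inventory: 124 @ $21.70 + 97 @ $17.65 + 134 @ $22.40 = $7,404.45
Check: goods available $39,447.75 = COGS $32,043.30 + ending $7,404.45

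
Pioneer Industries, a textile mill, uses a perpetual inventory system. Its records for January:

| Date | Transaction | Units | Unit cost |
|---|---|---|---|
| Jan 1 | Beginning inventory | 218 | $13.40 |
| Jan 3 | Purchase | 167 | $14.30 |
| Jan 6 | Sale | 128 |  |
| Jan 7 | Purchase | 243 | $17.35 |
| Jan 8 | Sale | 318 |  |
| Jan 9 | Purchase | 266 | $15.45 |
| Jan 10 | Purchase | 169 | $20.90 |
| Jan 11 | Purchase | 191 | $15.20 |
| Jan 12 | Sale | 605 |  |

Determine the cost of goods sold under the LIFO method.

COGS = $17,307.10

Jan 6, 128 sold [LIFO — newest first]: 128 @ $14.30 = $1,830.40
Jan 8, 318 sold [LIFO — newest first]: 243 @ $17.35 + 39 @ $14.30 + 36 @ $13.40 = $5,256.15
Jan 12, 605 sold [LIFO — newest first]: 191 @ $15.20 + 169 @ $20.90 + 245 @ $15.45 = $10,220.55
Total COGS = $1,830.40 + $5,256.15 + $10,220.55 = $17,307.10
Ending inventory: 182 @ $13.40 + 21 @ $15.45 = $2,763.25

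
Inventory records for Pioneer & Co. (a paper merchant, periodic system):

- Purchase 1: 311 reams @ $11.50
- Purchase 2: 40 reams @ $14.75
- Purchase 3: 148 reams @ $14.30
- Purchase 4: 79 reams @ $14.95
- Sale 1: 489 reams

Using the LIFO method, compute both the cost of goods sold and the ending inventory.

Sale 1 (489) [LIFO — newest first]: 79 @ $14.95 + 148 @ $14.30 + 40 @ $14.75 + 222 @ $11.50 = $6,440.45
Ending inventory: 89 @ $11.50 = $1,023.50
Check: goods available $7,463.95 = COGS $6,440.45 + ending $1,023.50

COGS = $6,440.45; ending inventory = $1,023.50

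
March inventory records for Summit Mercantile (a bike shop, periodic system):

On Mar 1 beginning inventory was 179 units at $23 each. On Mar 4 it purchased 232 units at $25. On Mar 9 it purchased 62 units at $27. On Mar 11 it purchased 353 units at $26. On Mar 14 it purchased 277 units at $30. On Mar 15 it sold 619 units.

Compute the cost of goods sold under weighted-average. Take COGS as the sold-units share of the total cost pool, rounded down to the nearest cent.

Mar 15, sell 619: 619/1103 × $29,079.00 → $16,319.03
Ending inventory (cost pool remaining) = $12,759.97
Check: goods available $29,079.00 = COGS $16,319.03 + ending $12,759.97

COGS = $16,319.03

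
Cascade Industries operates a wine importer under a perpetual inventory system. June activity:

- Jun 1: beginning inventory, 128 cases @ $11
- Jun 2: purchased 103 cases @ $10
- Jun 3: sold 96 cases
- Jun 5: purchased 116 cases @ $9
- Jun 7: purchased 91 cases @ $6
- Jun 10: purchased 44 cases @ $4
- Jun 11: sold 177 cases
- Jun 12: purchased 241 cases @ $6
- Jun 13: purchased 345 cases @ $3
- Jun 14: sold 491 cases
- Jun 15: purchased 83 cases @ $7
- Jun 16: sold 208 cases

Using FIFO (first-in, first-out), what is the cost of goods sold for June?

COGS = $6,397

Jun 3, 96 sold [FIFO — oldest first]: 96 @ $11 = $1,056
Jun 11, 177 sold [FIFO — oldest first]: 32 @ $11 + 103 @ $10 + 42 @ $9 = $1,760
Jun 14, 491 sold [FIFO — oldest first]: 74 @ $9 + 91 @ $6 + 44 @ $4 + 241 @ $6 + 41 @ $3 = $2,957
Jun 16, 208 sold [FIFO — oldest first]: 208 @ $3 = $624
Total COGS = $1,056 + $1,760 + $2,957 + $624 = $6,397
Ending inventory: 96 @ $3 + 83 @ $7 = $869
Check: goods available $7,266 = COGS $6,397 + ending $869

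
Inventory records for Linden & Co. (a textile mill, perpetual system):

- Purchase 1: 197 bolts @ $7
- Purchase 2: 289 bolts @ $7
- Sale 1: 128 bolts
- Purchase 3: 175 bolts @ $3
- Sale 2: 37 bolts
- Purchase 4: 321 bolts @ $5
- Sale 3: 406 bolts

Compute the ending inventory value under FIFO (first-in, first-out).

Sale 1 (128) [FIFO — oldest first]: 128 @ $7 = $896
Sale 2 (37) [FIFO — oldest first]: 37 @ $7 = $259
Sale 3 (406) [FIFO — oldest first]: 32 @ $7 + 289 @ $7 + 85 @ $3 = $2,502
Total COGS = $896 + $259 + $2,502 = $3,657
Ending inventory: 90 @ $3 + 321 @ $5 = $1,875

Ending inventory = $1,875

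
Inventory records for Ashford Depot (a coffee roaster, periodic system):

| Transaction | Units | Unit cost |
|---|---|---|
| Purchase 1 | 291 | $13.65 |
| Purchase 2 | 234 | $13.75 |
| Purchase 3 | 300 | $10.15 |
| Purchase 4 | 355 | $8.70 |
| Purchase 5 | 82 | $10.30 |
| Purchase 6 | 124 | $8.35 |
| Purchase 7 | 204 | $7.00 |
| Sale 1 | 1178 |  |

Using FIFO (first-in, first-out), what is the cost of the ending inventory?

Ending inventory = $3,325.40

Sale 1 (1178) [FIFO — oldest first]: 291 @ $13.65 + 234 @ $13.75 + 300 @ $10.15 + 353 @ $8.70 = $13,305.75
Ending inventory: 2 @ $8.70 + 82 @ $10.30 + 124 @ $8.35 + 204 @ $7.00 = $3,325.40
Check: goods available $16,631.15 = COGS $13,305.75 + ending $3,325.40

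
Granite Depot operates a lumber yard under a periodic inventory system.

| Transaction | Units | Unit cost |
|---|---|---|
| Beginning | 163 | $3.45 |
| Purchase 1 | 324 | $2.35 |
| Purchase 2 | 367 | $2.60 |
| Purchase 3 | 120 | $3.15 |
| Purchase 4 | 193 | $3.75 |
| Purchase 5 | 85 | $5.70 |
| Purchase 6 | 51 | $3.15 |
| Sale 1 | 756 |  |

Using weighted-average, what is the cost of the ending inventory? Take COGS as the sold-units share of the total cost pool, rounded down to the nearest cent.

Sale 1, sell 756: 756/1303 × $4,024.85 → $2,335.21
Ending inventory (cost pool remaining) = $1,689.64

Ending inventory = $1,689.64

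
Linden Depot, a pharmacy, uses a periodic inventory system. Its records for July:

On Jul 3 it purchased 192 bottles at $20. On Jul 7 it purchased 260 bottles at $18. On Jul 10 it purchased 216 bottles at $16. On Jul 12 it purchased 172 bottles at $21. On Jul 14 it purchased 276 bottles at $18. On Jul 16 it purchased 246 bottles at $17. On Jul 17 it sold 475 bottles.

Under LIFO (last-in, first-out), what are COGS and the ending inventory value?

COGS = $8,304; ending inventory = $16,434

Jul 17, 475 sold [LIFO — newest first]: 246 @ $17 + 229 @ $18 = $8,304
Ending inventory: 192 @ $20 + 260 @ $18 + 216 @ $16 + 172 @ $21 + 47 @ $18 = $16,434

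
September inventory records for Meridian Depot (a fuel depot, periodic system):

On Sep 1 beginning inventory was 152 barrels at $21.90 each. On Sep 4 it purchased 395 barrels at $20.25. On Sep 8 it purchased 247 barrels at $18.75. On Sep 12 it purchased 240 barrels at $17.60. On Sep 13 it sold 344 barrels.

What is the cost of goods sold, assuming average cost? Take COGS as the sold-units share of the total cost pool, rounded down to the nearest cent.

COGS = $6,714.58

Sep 13, sell 344: 344/1034 × $20,182.80 → $6,714.58
Ending inventory (cost pool remaining) = $13,468.22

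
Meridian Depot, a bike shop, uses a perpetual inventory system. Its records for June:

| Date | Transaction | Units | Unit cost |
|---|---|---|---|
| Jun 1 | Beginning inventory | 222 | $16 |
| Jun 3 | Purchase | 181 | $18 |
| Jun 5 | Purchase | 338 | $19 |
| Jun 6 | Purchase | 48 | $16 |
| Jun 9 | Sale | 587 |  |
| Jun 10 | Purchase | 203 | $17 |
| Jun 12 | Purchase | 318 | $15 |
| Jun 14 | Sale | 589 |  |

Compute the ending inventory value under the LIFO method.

Jun 9, 587 sold [LIFO — newest first]: 48 @ $16 + 338 @ $19 + 181 @ $18 + 20 @ $16 = $10,768
Jun 14, 589 sold [LIFO — newest first]: 318 @ $15 + 203 @ $17 + 68 @ $16 = $9,309
Total COGS = $10,768 + $9,309 = $20,077
Ending inventory: 134 @ $16 = $2,144

Ending inventory = $2,144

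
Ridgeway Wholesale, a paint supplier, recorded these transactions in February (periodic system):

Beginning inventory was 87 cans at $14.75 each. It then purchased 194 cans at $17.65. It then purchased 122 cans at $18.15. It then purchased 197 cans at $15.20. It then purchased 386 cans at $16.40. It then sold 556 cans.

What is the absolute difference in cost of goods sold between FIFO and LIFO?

FIFO COGS: 87 @ $14.75 + 194 @ $17.65 + 122 @ $18.15 + 153 @ $15.20 = $9,247.25
LIFO COGS: 386 @ $16.40 + 170 @ $15.20 = $8,914.40
Difference = |$9,247.25 − $8,914.40| = $332.85

$332.85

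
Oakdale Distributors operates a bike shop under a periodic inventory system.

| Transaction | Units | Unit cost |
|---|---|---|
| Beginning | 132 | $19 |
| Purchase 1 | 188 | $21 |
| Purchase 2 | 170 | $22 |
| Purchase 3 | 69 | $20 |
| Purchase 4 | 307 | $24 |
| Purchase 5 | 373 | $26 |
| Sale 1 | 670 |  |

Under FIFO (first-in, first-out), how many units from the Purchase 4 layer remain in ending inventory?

Sale 1 (670) [FIFO — oldest first]: 132 @ $19 + 188 @ $21 + 170 @ $22 + 69 @ $20 + 111 @ $24 = $14,240
Ending inventory: 196 @ $24 + 373 @ $26 = $14,402

196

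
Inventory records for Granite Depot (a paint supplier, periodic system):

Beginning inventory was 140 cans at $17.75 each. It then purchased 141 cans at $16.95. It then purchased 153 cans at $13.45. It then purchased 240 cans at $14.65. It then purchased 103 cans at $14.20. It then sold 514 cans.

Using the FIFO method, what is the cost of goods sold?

COGS = $8,104.80

Sale 1 (514) [FIFO — oldest first]: 140 @ $17.75 + 141 @ $16.95 + 153 @ $13.45 + 80 @ $14.65 = $8,104.80
Ending inventory: 160 @ $14.65 + 103 @ $14.20 = $3,806.60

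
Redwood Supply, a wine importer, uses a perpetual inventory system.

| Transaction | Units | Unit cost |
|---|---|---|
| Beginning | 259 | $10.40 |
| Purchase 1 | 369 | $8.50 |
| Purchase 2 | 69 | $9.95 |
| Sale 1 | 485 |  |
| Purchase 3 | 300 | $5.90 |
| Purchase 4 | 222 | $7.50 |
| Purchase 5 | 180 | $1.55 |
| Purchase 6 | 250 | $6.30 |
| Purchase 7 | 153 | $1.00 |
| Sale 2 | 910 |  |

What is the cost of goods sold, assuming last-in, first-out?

Sale 1 (485) [LIFO — newest first]: 69 @ $9.95 + 369 @ $8.50 + 47 @ $10.40 = $4,311.85
Sale 2 (910) [LIFO — newest first]: 153 @ $1.00 + 250 @ $6.30 + 180 @ $1.55 + 222 @ $7.50 + 105 @ $5.90 = $4,291.50
Total COGS = $4,311.85 + $4,291.50 = $8,603.35
Ending inventory: 212 @ $10.40 + 195 @ $5.90 = $3,355.30

COGS = $8,603.35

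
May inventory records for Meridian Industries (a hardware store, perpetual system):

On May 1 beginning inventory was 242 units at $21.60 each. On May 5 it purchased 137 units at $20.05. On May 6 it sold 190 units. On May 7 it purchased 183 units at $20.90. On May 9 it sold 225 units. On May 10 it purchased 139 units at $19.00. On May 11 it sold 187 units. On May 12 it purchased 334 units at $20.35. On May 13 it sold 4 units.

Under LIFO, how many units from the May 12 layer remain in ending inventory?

330

May 6, 190 sold [LIFO — newest first]: 137 @ $20.05 + 53 @ $21.60 = $3,891.65
May 9, 225 sold [LIFO — newest first]: 183 @ $20.90 + 42 @ $21.60 = $4,731.90
May 11, 187 sold [LIFO — newest first]: 139 @ $19.00 + 48 @ $21.60 = $3,677.80
May 13, 4 sold [LIFO — newest first]: 4 @ $20.35 = $81.40
Total COGS = $3,891.65 + $4,731.90 + $3,677.80 + $81.40 = $12,382.75
Ending inventory: 99 @ $21.60 + 330 @ $20.35 = $8,853.90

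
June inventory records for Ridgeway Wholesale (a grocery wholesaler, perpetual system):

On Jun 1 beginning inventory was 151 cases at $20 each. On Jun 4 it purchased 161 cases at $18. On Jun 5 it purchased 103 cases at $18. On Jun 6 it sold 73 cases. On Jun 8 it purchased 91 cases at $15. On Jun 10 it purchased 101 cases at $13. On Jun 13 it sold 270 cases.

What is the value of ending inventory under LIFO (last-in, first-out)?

Ending inventory = $5,054

Jun 6, 73 sold [LIFO — newest first]: 73 @ $18 = $1,314
Jun 13, 270 sold [LIFO — newest first]: 101 @ $13 + 91 @ $15 + 30 @ $18 + 48 @ $18 = $4,082
Total COGS = $1,314 + $4,082 = $5,396
Ending inventory: 151 @ $20 + 113 @ $18 = $5,054
Check: goods available $10,450 = COGS $5,396 + ending $5,054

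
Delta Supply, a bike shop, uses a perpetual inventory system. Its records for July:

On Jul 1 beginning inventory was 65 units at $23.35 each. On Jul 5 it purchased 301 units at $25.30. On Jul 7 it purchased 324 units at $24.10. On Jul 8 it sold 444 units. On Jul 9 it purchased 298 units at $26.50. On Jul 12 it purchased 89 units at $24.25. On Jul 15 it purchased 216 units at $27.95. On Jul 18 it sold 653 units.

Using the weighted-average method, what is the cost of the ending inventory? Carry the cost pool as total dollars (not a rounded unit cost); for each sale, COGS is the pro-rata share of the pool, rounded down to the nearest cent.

After Jul 1: 65 on hand, pool $1,517.75 (≈ $23.3500 each)
After Jul 5: 366 on hand, pool $9,133.05 (≈ $24.9537 each)
After Jul 7: 690 on hand, pool $16,941.45 (≈ $24.5528 each)
Jul 8, sell 444: 444/690 × $16,941.45 → $10,901.45
After Jul 9: 544 on hand, pool $13,937.00 (≈ $25.6195 each)
After Jul 12: 633 on hand, pool $16,095.25 (≈ $25.4269 each)
After Jul 15: 849 on hand, pool $22,132.45 (≈ $26.0688 each)
Jul 18, sell 653: 653/849 × $22,132.45 → $17,022.95
Total COGS = $10,901.45 + $17,022.95 = $27,924.40
Ending inventory (cost pool remaining) = $5,109.50
Check: goods available $33,033.90 = COGS $27,924.40 + ending $5,109.50

Ending inventory = $5,109.50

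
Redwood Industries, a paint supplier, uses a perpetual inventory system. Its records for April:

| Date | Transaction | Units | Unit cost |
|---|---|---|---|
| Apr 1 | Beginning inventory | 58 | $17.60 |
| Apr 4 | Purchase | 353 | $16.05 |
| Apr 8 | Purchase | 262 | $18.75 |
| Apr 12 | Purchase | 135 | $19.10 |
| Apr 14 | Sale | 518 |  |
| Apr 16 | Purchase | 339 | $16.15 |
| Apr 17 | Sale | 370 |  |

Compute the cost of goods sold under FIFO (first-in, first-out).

COGS = $15,469.45

Apr 14, 518 sold [FIFO — oldest first]: 58 @ $17.60 + 353 @ $16.05 + 107 @ $18.75 = $8,692.70
Apr 17, 370 sold [FIFO — oldest first]: 155 @ $18.75 + 135 @ $19.10 + 80 @ $16.15 = $6,776.75
Total COGS = $8,692.70 + $6,776.75 = $15,469.45
Ending inventory: 259 @ $16.15 = $4,182.85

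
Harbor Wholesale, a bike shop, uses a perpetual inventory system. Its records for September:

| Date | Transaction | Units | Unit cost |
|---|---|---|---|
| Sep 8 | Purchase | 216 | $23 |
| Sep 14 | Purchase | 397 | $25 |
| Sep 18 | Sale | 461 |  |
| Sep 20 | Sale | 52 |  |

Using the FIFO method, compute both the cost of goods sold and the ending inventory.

Sep 18, 461 sold [FIFO — oldest first]: 216 @ $23 + 245 @ $25 = $11,093
Sep 20, 52 sold [FIFO — oldest first]: 52 @ $25 = $1,300
Total COGS = $11,093 + $1,300 = $12,393
Ending inventory: 100 @ $25 = $2,500

COGS = $12,393; ending inventory = $2,500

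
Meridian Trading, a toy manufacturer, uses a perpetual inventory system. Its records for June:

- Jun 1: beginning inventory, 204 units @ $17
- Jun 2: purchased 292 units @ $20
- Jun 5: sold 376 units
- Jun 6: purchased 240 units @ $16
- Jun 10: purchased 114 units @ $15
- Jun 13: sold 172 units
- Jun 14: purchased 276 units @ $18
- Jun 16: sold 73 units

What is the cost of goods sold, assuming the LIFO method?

COGS = $11,220

Jun 5, 376 sold [LIFO — newest first]: 292 @ $20 + 84 @ $17 = $7,268
Jun 13, 172 sold [LIFO — newest first]: 114 @ $15 + 58 @ $16 = $2,638
Jun 16, 73 sold [LIFO — newest first]: 73 @ $18 = $1,314
Total COGS = $7,268 + $2,638 + $1,314 = $11,220
Ending inventory: 120 @ $17 + 182 @ $16 + 203 @ $18 = $8,606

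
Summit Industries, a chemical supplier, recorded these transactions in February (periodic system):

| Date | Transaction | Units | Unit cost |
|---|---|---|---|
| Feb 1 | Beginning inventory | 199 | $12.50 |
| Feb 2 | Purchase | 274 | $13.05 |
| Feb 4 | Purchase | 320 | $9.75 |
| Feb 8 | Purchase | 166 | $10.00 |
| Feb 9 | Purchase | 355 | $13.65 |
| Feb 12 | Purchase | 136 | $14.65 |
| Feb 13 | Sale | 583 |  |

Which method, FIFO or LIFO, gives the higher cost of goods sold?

FIFO COGS: 199 @ $12.50 + 274 @ $13.05 + 110 @ $9.75 = $7,135.70
LIFO COGS: 136 @ $14.65 + 355 @ $13.65 + 92 @ $10.00 = $7,758.15

LIFO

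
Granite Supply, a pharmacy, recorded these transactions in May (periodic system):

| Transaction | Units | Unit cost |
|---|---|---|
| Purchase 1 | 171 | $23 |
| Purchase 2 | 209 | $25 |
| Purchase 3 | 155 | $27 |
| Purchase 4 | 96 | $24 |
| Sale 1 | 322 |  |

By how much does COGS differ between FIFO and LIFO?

FIFO COGS: 171 @ $23 + 151 @ $25 = $7,708
LIFO COGS: 96 @ $24 + 155 @ $27 + 71 @ $25 = $8,264
Difference = |$7,708 − $8,264| = $556

$556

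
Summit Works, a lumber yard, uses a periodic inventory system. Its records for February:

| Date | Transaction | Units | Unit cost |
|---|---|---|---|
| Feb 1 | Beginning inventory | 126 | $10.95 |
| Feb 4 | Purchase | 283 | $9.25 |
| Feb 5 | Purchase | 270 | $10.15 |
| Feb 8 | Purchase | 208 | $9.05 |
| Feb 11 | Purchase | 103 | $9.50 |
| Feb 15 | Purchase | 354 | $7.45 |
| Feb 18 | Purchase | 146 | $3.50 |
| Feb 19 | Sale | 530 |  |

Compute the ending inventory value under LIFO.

Feb 19, 530 sold [LIFO — newest first]: 146 @ $3.50 + 354 @ $7.45 + 30 @ $9.50 = $3,433.30
Ending inventory: 126 @ $10.95 + 283 @ $9.25 + 270 @ $10.15 + 208 @ $9.05 + 73 @ $9.50 = $9,313.85

Ending inventory = $9,313.85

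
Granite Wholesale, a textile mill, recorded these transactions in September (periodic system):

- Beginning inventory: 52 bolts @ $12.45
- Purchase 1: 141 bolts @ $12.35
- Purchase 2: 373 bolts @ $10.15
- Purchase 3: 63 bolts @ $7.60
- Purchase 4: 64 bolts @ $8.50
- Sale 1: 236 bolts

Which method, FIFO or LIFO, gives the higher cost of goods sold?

FIFO

FIFO COGS: 52 @ $12.45 + 141 @ $12.35 + 43 @ $10.15 = $2,825.20
LIFO COGS: 64 @ $8.50 + 63 @ $7.60 + 109 @ $10.15 = $2,129.15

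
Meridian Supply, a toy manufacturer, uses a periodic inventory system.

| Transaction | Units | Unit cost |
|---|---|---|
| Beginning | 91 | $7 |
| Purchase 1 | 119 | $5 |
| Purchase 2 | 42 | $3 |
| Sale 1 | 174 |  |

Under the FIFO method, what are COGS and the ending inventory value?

COGS = $1,052; ending inventory = $306

Sale 1 (174) [FIFO — oldest first]: 91 @ $7 + 83 @ $5 = $1,052
Ending inventory: 36 @ $5 + 42 @ $3 = $306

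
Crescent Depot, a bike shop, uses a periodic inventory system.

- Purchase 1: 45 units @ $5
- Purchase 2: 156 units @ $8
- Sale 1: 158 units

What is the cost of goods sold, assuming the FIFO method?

COGS = $1,129

Sale 1 (158) [FIFO — oldest first]: 45 @ $5 + 113 @ $8 = $1,129
Ending inventory: 43 @ $8 = $344
Check: goods available $1,473 = COGS $1,129 + ending $344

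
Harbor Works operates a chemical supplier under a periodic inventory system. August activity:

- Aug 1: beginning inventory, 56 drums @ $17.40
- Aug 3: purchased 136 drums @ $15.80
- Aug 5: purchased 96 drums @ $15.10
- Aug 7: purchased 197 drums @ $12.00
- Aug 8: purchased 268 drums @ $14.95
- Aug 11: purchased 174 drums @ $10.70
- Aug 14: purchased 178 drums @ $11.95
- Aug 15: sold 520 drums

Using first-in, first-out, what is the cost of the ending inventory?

Ending inventory = $7,472.25

Aug 15, 520 sold [FIFO — oldest first]: 56 @ $17.40 + 136 @ $15.80 + 96 @ $15.10 + 197 @ $12.00 + 35 @ $14.95 = $7,460.05
Ending inventory: 233 @ $14.95 + 174 @ $10.70 + 178 @ $11.95 = $7,472.25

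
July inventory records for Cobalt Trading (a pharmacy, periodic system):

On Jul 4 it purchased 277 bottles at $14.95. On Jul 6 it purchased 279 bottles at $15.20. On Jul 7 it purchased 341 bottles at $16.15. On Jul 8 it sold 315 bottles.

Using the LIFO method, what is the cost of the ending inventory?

Ending inventory = $8,801.85

Jul 8, 315 sold [LIFO — newest first]: 315 @ $16.15 = $5,087.25
Ending inventory: 277 @ $14.95 + 279 @ $15.20 + 26 @ $16.15 = $8,801.85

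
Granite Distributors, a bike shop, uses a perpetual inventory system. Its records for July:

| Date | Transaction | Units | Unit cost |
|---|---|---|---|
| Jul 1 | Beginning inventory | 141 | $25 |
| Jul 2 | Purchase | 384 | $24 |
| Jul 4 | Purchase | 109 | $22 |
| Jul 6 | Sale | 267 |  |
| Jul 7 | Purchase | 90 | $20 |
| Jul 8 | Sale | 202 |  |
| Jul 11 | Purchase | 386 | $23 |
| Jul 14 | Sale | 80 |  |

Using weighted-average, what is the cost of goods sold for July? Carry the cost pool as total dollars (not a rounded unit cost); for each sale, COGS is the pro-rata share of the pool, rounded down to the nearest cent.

COGS = $12,888.39

After Jul 1: 141 on hand, pool $3,525.00 (≈ $25.0000 each)
After Jul 2: 525 on hand, pool $12,741.00 (≈ $24.2686 each)
After Jul 4: 634 on hand, pool $15,139.00 (≈ $23.8785 each)
Jul 6, sell 267: 267/634 × $15,139.00 → $6,375.57
After Jul 7: 457 on hand, pool $10,563.43 (≈ $23.1147 each)
Jul 8, sell 202: 202/457 × $10,563.43 → $4,669.17
After Jul 11: 641 on hand, pool $14,772.26 (≈ $23.0456 each)
Jul 14, sell 80: 80/641 × $14,772.26 → $1,843.65
Total COGS = $6,375.57 + $4,669.17 + $1,843.65 = $12,888.39
Ending inventory (cost pool remaining) = $12,928.61
Check: goods available $25,817.00 = COGS $12,888.39 + ending $12,928.61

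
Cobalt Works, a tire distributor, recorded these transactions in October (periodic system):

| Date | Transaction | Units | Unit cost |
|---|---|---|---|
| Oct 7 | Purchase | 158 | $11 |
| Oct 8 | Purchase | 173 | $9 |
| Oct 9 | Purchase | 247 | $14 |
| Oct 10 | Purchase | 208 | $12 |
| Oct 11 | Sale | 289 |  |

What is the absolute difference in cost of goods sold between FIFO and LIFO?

$713

FIFO COGS: 158 @ $11 + 131 @ $9 = $2,917
LIFO COGS: 208 @ $12 + 81 @ $14 = $3,630
Difference = |$2,917 − $3,630| = $713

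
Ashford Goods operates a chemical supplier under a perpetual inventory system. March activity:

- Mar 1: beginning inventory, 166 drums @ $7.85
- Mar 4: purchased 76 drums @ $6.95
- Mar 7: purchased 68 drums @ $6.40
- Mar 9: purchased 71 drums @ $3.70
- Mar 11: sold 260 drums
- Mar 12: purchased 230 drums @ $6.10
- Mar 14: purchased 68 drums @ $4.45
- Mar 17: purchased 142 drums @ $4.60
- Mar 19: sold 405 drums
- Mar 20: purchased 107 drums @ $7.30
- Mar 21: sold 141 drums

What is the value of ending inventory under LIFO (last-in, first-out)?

Ending inventory = $955.95

Mar 11, 260 sold [LIFO — newest first]: 71 @ $3.70 + 68 @ $6.40 + 76 @ $6.95 + 45 @ $7.85 = $1,579.35
Mar 19, 405 sold [LIFO — newest first]: 142 @ $4.60 + 68 @ $4.45 + 195 @ $6.10 = $2,145.30
Mar 21, 141 sold [LIFO — newest first]: 107 @ $7.30 + 34 @ $6.10 = $988.50
Total COGS = $1,579.35 + $2,145.30 + $988.50 = $4,713.15
Ending inventory: 121 @ $7.85 + 1 @ $6.10 = $955.95
Check: goods available $5,669.10 = COGS $4,713.15 + ending $955.95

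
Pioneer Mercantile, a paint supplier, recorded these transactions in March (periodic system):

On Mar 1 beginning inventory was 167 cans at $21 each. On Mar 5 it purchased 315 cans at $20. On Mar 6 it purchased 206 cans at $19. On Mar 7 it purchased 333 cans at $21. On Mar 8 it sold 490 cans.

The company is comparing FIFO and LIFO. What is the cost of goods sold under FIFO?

COGS = $9,959

FIFO COGS: 167 @ $21 + 315 @ $20 + 8 @ $19 = $9,959
LIFO COGS: 333 @ $21 + 157 @ $19 = $9,976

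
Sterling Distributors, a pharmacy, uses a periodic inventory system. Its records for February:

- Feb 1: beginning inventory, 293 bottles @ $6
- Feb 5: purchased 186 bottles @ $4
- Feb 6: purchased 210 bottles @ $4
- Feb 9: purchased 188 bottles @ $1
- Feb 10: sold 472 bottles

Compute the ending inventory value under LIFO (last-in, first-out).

Feb 10, 472 sold [LIFO — newest first]: 188 @ $1 + 210 @ $4 + 74 @ $4 = $1,324
Ending inventory: 293 @ $6 + 112 @ $4 = $2,206

Ending inventory = $2,206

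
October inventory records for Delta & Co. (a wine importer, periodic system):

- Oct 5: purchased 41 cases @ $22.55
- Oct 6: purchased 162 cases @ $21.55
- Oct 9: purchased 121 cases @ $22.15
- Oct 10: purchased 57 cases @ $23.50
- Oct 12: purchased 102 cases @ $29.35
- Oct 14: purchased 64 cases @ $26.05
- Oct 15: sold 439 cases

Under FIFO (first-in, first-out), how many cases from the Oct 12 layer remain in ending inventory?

Oct 15, 439 sold [FIFO — oldest first]: 41 @ $22.55 + 162 @ $21.55 + 121 @ $22.15 + 57 @ $23.50 + 58 @ $29.35 = $10,137.60
Ending inventory: 44 @ $29.35 + 64 @ $26.05 = $2,958.60
Check: goods available $13,096.20 = COGS $10,137.60 + ending $2,958.60

44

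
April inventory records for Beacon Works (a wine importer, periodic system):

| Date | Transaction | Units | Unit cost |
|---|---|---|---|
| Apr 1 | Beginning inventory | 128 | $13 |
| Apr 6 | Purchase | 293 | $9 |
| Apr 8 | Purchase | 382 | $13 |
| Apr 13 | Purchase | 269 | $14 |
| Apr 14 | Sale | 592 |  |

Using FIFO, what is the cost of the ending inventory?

Ending inventory = $6,509

Apr 14, 592 sold [FIFO — oldest first]: 128 @ $13 + 293 @ $9 + 171 @ $13 = $6,524
Ending inventory: 211 @ $13 + 269 @ $14 = $6,509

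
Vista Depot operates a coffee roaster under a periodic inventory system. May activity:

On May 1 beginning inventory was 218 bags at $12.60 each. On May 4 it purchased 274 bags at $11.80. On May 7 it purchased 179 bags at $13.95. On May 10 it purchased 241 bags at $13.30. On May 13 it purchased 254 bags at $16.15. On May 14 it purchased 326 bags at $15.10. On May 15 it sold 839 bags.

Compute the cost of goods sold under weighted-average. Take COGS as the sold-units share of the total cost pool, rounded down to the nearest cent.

May 15, sell 839: 839/1492 × $20,707.05 → $11,644.24
Ending inventory (cost pool remaining) = $9,062.81

COGS = $11,644.24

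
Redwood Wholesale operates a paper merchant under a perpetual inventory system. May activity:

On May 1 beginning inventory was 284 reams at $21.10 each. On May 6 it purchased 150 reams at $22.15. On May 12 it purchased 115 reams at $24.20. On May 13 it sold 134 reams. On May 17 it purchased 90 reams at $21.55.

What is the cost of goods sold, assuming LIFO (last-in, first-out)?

COGS = $3,203.85

May 13, 134 sold [LIFO — newest first]: 115 @ $24.20 + 19 @ $22.15 = $3,203.85
Ending inventory: 284 @ $21.10 + 131 @ $22.15 + 90 @ $21.55 = $10,833.55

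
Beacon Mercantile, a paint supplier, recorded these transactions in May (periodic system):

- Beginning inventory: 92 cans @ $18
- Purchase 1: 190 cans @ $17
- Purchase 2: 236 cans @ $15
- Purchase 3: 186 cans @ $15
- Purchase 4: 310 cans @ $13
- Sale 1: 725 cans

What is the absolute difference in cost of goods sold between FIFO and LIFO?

FIFO COGS: 92 @ $18 + 190 @ $17 + 236 @ $15 + 186 @ $15 + 21 @ $13 = $11,489
LIFO COGS: 310 @ $13 + 186 @ $15 + 229 @ $15 = $10,255
Difference = |$11,489 − $10,255| = $1,234

$1,234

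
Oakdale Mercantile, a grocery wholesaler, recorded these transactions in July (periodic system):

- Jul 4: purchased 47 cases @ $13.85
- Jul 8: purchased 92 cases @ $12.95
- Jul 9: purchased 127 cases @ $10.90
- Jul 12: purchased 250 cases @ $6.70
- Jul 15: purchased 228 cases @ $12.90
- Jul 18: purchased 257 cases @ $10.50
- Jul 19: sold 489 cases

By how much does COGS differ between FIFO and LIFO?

$945.75

FIFO COGS: 47 @ $13.85 + 92 @ $12.95 + 127 @ $10.90 + 223 @ $6.70 = $4,720.75
LIFO COGS: 257 @ $10.50 + 228 @ $12.90 + 4 @ $6.70 = $5,666.50
Difference = |$4,720.75 − $5,666.50| = $945.75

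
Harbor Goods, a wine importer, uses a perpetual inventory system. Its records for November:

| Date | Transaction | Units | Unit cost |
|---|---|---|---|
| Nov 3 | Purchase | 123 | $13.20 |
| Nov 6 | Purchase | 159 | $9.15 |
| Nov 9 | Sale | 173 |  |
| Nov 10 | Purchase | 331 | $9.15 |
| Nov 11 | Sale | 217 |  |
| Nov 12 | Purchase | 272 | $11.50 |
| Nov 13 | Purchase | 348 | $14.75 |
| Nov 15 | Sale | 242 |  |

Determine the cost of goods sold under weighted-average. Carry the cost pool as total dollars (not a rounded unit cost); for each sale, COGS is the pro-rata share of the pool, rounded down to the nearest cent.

COGS = $6,954.31

After Nov 3: 123 on hand, pool $1,623.60 (≈ $13.2000 each)
After Nov 6: 282 on hand, pool $3,078.45 (≈ $10.9165 each)
Nov 9, sell 173: 173/282 × $3,078.45 → $1,888.55
After Nov 10: 440 on hand, pool $4,218.55 (≈ $9.5876 each)
Nov 11, sell 217: 217/440 × $4,218.55 → $2,080.51
After Nov 12: 495 on hand, pool $5,266.04 (≈ $10.6385 each)
After Nov 13: 843 on hand, pool $10,399.04 (≈ $12.3358 each)
Nov 15, sell 242: 242/843 × $10,399.04 → $2,985.25
Total COGS = $1,888.55 + $2,080.51 + $2,985.25 = $6,954.31
Ending inventory (cost pool remaining) = $7,413.79
Check: goods available $14,368.10 = COGS $6,954.31 + ending $7,413.79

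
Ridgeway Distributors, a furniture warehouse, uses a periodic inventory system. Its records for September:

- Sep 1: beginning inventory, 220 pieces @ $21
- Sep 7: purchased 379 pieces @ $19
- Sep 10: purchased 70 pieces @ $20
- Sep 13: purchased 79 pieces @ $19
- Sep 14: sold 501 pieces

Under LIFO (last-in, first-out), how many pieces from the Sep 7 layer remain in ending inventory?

Sep 14, 501 sold [LIFO — newest first]: 79 @ $19 + 70 @ $20 + 352 @ $19 = $9,589
Ending inventory: 220 @ $21 + 27 @ $19 = $5,133

27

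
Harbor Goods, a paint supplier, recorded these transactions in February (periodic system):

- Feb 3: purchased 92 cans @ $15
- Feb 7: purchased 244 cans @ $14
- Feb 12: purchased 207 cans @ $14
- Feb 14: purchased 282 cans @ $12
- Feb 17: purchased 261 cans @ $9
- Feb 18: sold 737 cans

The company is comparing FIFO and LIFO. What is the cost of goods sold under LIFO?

COGS = $8,449

FIFO COGS: 92 @ $15 + 244 @ $14 + 207 @ $14 + 194 @ $12 = $10,022
LIFO COGS: 261 @ $9 + 282 @ $12 + 194 @ $14 = $8,449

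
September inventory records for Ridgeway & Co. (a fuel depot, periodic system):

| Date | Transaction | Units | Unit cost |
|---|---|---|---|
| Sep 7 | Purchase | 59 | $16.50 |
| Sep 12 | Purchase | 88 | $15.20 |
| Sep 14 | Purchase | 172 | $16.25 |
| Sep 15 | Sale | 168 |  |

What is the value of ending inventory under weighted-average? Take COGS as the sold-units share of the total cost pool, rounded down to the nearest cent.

Sep 15, sell 168: 168/319 × $5,106.10 → $2,689.10
Ending inventory (cost pool remaining) = $2,417.00
Check: goods available $5,106.10 = COGS $2,689.10 + ending $2,417.00

Ending inventory = $2,417.00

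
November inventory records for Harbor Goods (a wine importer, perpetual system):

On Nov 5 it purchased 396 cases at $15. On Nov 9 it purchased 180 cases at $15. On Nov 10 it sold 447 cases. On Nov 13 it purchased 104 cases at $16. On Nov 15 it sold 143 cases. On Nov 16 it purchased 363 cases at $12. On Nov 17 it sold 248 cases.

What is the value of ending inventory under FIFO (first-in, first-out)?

Nov 10, 447 sold [FIFO — oldest first]: 396 @ $15 + 51 @ $15 = $6,705
Nov 15, 143 sold [FIFO — oldest first]: 129 @ $15 + 14 @ $16 = $2,159
Nov 17, 248 sold [FIFO — oldest first]: 90 @ $16 + 158 @ $12 = $3,336
Total COGS = $6,705 + $2,159 + $3,336 = $12,200
Ending inventory: 205 @ $12 = $2,460
Check: goods available $14,660 = COGS $12,200 + ending $2,460

Ending inventory = $2,460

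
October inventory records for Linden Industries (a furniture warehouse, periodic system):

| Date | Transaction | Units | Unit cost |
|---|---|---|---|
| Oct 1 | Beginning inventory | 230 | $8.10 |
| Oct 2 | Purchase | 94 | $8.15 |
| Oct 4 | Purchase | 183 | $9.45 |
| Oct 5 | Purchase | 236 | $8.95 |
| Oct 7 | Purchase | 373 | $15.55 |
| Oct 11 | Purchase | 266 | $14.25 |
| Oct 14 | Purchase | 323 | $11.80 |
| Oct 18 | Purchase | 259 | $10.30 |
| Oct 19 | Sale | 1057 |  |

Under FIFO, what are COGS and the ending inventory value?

Oct 19, 1057 sold [FIFO — oldest first]: 230 @ $8.10 + 94 @ $8.15 + 183 @ $9.45 + 236 @ $8.95 + 314 @ $15.55 = $11,353.35
Ending inventory: 59 @ $15.55 + 266 @ $14.25 + 323 @ $11.80 + 259 @ $10.30 = $11,187.05

COGS = $11,353.35; ending inventory = $11,187.05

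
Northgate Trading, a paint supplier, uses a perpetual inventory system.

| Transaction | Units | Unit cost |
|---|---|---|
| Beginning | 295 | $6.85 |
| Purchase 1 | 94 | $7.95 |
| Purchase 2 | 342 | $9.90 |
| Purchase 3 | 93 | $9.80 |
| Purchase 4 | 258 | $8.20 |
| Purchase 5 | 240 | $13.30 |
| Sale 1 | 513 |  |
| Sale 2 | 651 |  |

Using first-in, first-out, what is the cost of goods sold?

Sale 1 (513) [FIFO — oldest first]: 295 @ $6.85 + 94 @ $7.95 + 124 @ $9.90 = $3,995.65
Sale 2 (651) [FIFO — oldest first]: 218 @ $9.90 + 93 @ $9.80 + 258 @ $8.20 + 82 @ $13.30 = $6,275.80
Total COGS = $3,995.65 + $6,275.80 = $10,271.45
Ending inventory: 158 @ $13.30 = $2,101.40

COGS = $10,271.45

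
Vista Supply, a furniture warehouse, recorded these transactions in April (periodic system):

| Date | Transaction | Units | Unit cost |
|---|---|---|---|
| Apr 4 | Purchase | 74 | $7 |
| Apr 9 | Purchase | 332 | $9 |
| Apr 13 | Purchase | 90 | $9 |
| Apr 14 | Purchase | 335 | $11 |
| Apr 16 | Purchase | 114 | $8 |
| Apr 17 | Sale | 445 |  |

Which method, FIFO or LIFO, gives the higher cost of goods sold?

LIFO

FIFO COGS: 74 @ $7 + 332 @ $9 + 39 @ $9 = $3,857
LIFO COGS: 114 @ $8 + 331 @ $11 = $4,553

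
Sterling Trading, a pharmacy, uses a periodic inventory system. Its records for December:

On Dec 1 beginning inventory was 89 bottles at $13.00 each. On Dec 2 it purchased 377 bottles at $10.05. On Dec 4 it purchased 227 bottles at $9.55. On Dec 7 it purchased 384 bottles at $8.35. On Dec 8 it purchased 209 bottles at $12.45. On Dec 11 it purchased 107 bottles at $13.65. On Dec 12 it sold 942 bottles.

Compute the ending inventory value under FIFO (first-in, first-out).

Ending inventory = $5,189.85

Dec 12, 942 sold [FIFO — oldest first]: 89 @ $13.00 + 377 @ $10.05 + 227 @ $9.55 + 249 @ $8.35 = $9,192.85
Ending inventory: 135 @ $8.35 + 209 @ $12.45 + 107 @ $13.65 = $5,189.85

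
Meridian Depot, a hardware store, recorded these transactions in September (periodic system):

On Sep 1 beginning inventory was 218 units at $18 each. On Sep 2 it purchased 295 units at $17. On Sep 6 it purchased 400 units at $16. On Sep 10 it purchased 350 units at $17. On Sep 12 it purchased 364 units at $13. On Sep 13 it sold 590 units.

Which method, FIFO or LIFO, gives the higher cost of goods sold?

FIFO

FIFO COGS: 218 @ $18 + 295 @ $17 + 77 @ $16 = $10,171
LIFO COGS: 364 @ $13 + 226 @ $17 = $8,574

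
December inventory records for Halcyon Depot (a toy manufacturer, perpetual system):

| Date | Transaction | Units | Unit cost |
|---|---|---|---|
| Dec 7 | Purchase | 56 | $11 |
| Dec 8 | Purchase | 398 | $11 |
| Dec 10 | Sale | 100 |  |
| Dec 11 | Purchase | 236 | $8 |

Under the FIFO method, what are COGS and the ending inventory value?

Dec 10, 100 sold [FIFO — oldest first]: 56 @ $11 + 44 @ $11 = $1,100
Ending inventory: 354 @ $11 + 236 @ $8 = $5,782

COGS = $1,100; ending inventory = $5,782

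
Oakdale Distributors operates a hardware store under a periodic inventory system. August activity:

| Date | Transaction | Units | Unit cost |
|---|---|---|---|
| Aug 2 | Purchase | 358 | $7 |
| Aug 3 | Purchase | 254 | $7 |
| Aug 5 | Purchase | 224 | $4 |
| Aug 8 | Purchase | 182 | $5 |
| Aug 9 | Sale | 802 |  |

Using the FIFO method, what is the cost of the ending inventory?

Ending inventory = $1,046

Aug 9, 802 sold [FIFO — oldest first]: 358 @ $7 + 254 @ $7 + 190 @ $4 = $5,044
Ending inventory: 34 @ $4 + 182 @ $5 = $1,046
Check: goods available $6,090 = COGS $5,044 + ending $1,046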